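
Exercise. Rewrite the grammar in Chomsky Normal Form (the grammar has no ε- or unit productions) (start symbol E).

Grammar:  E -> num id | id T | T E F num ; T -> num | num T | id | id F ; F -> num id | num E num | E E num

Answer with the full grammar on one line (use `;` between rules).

Introduce a nonterminal for each terminal appearing in a rule of length ≥ 2: X1 → num, X2 → id.
Binarize each right-hand side of length ≥ 3 by chaining fresh nonterminals (Y1, Y2, …): affected rules were E → T E F X1; F → X1 E X1; F → E E X1.

E -> X1 X2 | X2 T | T Y1; T -> num | X1 T | id | X2 F; F -> X1 X2 | X1 Y3 | E Y4; X1 -> num; X2 -> id; Y1 -> E Y2; Y2 -> F X1; Y3 -> E X1; Y4 -> E X1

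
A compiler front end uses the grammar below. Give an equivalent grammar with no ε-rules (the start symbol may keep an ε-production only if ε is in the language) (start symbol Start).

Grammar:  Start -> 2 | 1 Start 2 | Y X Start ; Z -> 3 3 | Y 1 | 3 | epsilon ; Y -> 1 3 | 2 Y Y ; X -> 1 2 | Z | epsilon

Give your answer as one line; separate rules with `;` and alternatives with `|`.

Nullable nonterminals: {X, Z}.
ε ∉ L(G), so no ε-production is kept.
Expand every rule over subsets of its nullable positions: Start → Y X Start gives Y X Start | Y Start.

Start -> 2 | 1 Start 2 | Y X Start | Y Start; Z -> 3 3 | Y 1 | 3; Y -> 1 3 | 2 Y Y; X -> 1 2 | Z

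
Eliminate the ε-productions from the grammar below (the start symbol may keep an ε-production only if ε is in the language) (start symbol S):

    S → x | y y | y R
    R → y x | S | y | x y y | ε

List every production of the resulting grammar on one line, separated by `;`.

S → x | y y | y R | y; R → y x | S | y | x y y

Nullable nonterminals: {R}.
ε ∉ L(G), so no ε-production is kept.
Add the nullable-subset variants: S → y R gives y R | y.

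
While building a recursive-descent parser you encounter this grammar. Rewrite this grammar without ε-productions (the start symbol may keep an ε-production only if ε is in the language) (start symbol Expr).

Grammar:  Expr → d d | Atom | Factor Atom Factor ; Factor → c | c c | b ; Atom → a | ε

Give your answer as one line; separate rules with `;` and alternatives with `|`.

Expr → d d | Atom | Factor Atom Factor | Factor Factor | ε; Factor → c | c c | b; Atom → a

Nullable nonterminals: {Atom, Expr}.
ε ∈ L(G) since Expr is nullable, so keep Expr → ε.
For each production, add variants omitting each subset of nullable occurrences: Expr → Factor Atom Factor gives Factor Atom Factor | Factor Factor.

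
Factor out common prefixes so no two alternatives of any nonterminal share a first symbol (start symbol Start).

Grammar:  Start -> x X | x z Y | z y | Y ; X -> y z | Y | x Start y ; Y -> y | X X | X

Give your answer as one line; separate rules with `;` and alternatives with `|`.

Start has alternatives sharing prefix 'x': factor to Start → x Start1 with Start1 → X | z Y.
Y has alternatives sharing prefix 'X': factor to Y → X Y1 with Y1 → X | ε.

Start -> z y | Y | x Start1; X -> y z | Y | x Start y; Y -> y | X Y1; Start1 -> X | z Y; Y1 -> X | epsilon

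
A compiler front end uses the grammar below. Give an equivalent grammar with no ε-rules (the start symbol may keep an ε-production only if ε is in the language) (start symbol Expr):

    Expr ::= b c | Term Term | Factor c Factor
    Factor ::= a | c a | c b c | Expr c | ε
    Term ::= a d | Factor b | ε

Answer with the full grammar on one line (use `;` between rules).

Expr ::= b c | Term Term | Term | Factor c Factor | Factor c | c Factor | c | ε; Factor ::= a | c a | c b c | Expr c | c; Term ::= a d | Factor b | b

The nullable symbols are {Expr, Factor, Term}.
ε ∈ L(G) since Expr is nullable, so keep Expr → ε.
Add the nullable-subset variants: Expr → Term Term gives Term Term | Term. Expr → Factor c Factor gives Factor c Factor | Factor c | c Factor | c. Factor → Expr c gives Expr c | c. Term → Factor b gives Factor b | b.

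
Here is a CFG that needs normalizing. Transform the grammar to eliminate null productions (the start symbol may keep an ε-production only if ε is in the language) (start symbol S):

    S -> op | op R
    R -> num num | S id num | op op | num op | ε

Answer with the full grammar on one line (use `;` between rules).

Nullable nonterminals: {R}.
ε ∉ L(G), so no ε-production is kept.

S -> op | op R; R -> num num | S id num | op op | num op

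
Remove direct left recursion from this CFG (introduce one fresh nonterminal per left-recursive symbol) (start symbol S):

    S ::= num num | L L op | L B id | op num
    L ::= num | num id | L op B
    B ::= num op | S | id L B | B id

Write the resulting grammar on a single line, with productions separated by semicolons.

S ::= num num | L L op | L B id | op num; L ::= num L' | num id L'; B ::= num op B' | S B' | id L B B'; L' ::= op B L' | ε; B' ::= id B' | ε

Directly left-recursive nonterminals: L, B.
For L: α = {op B}, β = {num, num id}. Rewrite as L → β L' and L' → α L' | ε.
For B: α = {id}, β = {num op, S, id L B}. Rewrite as B → β B' and B' → α B' | ε.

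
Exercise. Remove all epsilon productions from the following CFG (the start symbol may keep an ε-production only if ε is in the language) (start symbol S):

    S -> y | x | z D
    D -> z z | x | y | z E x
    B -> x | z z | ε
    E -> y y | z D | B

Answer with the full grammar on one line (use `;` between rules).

The nullable symbols are {B, E}.
ε ∉ L(G), so no ε-production is kept.
For each production, add variants omitting each subset of nullable occurrences: D → z E x gives z E x | z x.

S -> y | x | z D; D -> z z | x | y | z E x | z x; B -> x | z z; E -> y y | z D | B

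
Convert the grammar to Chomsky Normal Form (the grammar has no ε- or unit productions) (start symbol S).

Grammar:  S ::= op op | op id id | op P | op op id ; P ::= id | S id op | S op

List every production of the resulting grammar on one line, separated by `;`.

S ::= X1 X1 | X1 Y1 | X1 P | X1 Y2; P ::= id | S Y3 | S X1; X1 ::= op; X2 ::= id; Y1 ::= X2 X2; Y2 ::= X1 X2; Y3 ::= X2 X1

Introduce a nonterminal for each terminal appearing in a rule of length ≥ 2: X1 → op, X2 → id.
Binarize each right-hand side of length ≥ 3 by chaining fresh nonterminals (Y1, Y2, …): affected rules were S → X1 X2 X2; S → X1 X1 X2; P → S X2 X1.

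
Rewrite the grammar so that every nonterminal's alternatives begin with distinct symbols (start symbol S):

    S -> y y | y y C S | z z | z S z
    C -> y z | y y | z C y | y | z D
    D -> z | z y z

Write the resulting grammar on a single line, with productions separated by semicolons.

S has alternatives sharing prefix 'y y': factor to S → y y S' with S' → ε | C S.
S has alternatives sharing prefix 'z': factor to S → z S'' with S'' → z | S z.
C has alternatives sharing prefix 'y': factor to C → y C' with C' → z | y | ε.
C has alternatives sharing prefix 'z': factor to C → z C'' with C'' → C y | D.
D has alternatives sharing prefix 'z': factor to D → z D' with D' → ε | y z.

S -> y y S' | z S''; C -> y C' | z C''; D -> z D'; S' -> ε | C S; S'' -> z | S z; C' -> z | y | ε; C'' -> C y | D; D' -> ε | y z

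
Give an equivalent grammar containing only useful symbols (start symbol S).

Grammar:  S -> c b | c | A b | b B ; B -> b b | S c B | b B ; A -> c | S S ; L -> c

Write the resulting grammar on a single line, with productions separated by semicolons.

S -> c b | c | A b | b B; B -> b b | S c B | b B; A -> c | S S

Generating nonterminals: {A, B, L, S}.
Reachable from S after that: {A, B, S}.
Removed useless symbols: {L} and every production mentioning them.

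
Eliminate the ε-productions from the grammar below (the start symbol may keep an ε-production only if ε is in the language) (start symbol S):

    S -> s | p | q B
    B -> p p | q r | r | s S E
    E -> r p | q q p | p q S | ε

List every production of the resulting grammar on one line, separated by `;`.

The nullable symbols are {E}.
ε ∉ L(G), so no ε-production is kept.
For each production, add variants omitting each subset of nullable occurrences: B → s S E gives s S E | s S.

S -> s | p | q B; B -> p p | q r | r | s S E | s S; E -> r p | q q p | p q S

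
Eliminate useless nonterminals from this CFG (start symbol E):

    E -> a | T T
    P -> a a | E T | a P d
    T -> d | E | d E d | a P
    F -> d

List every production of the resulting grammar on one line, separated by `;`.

E -> a | T T; P -> a a | E T | a P d; T -> d | E | d E d | a P

Generating nonterminals: {E, F, P, T}.
Reachable from E after that: {E, P, T}.
Removed useless symbols: {F} and every production mentioning them.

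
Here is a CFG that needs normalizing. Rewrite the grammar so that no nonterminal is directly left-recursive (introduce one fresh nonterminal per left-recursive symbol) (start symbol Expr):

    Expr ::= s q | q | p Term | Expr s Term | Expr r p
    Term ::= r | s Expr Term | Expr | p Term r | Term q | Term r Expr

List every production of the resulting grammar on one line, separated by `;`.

Expr ::= s q Expr1 | q Expr1 | p Term Expr1; Term ::= r Term1 | s Expr Term Term1 | Expr Term1 | p Term r Term1; Expr1 ::= s Term Expr1 | r p Expr1 | ε; Term1 ::= q Term1 | r Expr Term1 | ε

Directly left-recursive nonterminals: Expr, Term.
For Expr: α = {s Term, r p}, β = {s q, q, p Term}. Rewrite as Expr → β Expr1 and Expr1 → α Expr1 | ε.
For Term: α = {q, r Expr}, β = {r, s Expr Term, Expr, p Term r}. Rewrite as Term → β Term1 and Term1 → α Term1 | ε.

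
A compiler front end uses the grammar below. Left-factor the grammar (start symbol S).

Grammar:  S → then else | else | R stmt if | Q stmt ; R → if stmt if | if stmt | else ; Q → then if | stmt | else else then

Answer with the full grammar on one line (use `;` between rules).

R has alternatives sharing prefix 'if stmt': factor to R → if stmt R' with R' → if | ε.

S → then else | else | R stmt if | Q stmt; R → else | if stmt R'; Q → then if | stmt | else else then; R' → if | ε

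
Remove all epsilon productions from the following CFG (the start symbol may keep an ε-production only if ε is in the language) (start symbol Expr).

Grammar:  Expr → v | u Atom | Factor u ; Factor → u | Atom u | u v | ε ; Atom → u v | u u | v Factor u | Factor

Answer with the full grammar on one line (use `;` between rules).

Expr → v | u Atom | u | Factor u; Factor → u | Atom u | u v; Atom → u v | u u | v Factor u | v u | Factor

Nullable nonterminals: {Atom, Factor}.
ε ∉ L(G), so no ε-production is kept.
Expand every rule over subsets of its nullable positions: Expr → u Atom gives u Atom | u. Atom → v Factor u gives v Factor u | v u.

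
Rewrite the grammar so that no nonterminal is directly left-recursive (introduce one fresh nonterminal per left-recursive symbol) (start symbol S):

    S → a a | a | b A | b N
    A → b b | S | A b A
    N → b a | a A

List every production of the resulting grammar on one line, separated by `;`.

S → a a | a | b A | b N; A → b b A' | S A'; N → b a | a A; A' → b A A' | ε

A is directly left-recursive.
For A: α = {b A}, β = {b b, S}. Rewrite as A → β A' and A' → α A' | ε.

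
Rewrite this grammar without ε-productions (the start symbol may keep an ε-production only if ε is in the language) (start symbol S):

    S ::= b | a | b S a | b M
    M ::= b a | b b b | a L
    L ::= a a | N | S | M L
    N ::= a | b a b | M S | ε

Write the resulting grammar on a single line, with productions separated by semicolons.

S ::= b | a | b S a | b M; M ::= b a | b b b | a L | a; L ::= a a | N | S | M L | M; N ::= a | b a b | M S

Nullable set = {L, N}.
ε ∉ L(G), so no ε-production is kept.
Expand every rule over subsets of its nullable positions: M → a L gives a L | a. L → M L gives M L | M.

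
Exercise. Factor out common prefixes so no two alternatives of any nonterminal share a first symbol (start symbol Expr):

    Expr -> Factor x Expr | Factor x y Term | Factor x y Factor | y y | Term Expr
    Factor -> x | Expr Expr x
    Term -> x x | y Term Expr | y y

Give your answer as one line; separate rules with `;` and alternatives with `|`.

Expr has alternatives sharing prefix 'Factor x': factor to Expr → Factor x Expr1 with Expr1 → Expr | y Term | y Factor.
Term has alternatives sharing prefix 'y': factor to Term → y Term1 with Term1 → Term Expr | y.
Expr1 has alternatives sharing prefix 'y': factor to Expr1 → y Expr11 with Expr11 → Term | Factor.

Expr -> y y | Term Expr | Factor x Expr1; Factor -> x | Expr Expr x; Term -> x x | y Term1; Expr1 -> Expr | y Expr11; Term1 -> Term Expr | y; Expr11 -> Term | Factor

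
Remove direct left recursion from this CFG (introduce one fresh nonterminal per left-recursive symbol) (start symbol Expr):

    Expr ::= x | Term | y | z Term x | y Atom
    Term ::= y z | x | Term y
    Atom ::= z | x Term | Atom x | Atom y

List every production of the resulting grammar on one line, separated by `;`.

Expr ::= x | Term | y | z Term x | y Atom; Term ::= y z Term1 | x Term1; Atom ::= z Atom1 | x Term Atom1; Term1 ::= y Term1 | ε; Atom1 ::= x Atom1 | y Atom1 | ε

Term, Atom are directly left-recursive.
For Term: α = {y}, β = {y z, x}. Rewrite as Term → β Term1 and Term1 → α Term1 | ε.
For Atom: α = {x, y}, β = {z, x Term}. Rewrite as Atom → β Atom1 and Atom1 → α Atom1 | ε.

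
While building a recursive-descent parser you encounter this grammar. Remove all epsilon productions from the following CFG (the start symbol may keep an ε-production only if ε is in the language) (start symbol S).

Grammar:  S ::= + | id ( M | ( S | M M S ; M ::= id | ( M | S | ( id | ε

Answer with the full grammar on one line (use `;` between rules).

Nullable nonterminals: {M}.
ε ∉ L(G), so no ε-production is kept.
Add the nullable-subset variants: S → id ( M gives id ( M | id (. S → M M S gives M M S | M S. M → ( M gives ( M | (.

S ::= + | id ( M | id ( | ( S | M M S | M S; M ::= id | ( M | ( | S | ( id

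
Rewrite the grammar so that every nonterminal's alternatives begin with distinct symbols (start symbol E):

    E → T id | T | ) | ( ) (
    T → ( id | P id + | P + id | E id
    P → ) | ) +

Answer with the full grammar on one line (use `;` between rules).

E → ) | ( ) ( | T E'; T → ( id | E id | P T'; P → ) P'; E' → id | ε; T' → id + | + id; P' → ε | +

E has alternatives sharing prefix 'T': factor to E → T E' with E' → id | ε.
T has alternatives sharing prefix 'P': factor to T → P T' with T' → id + | + id.
P has alternatives sharing prefix ')': factor to P → ) P' with P' → ε | +.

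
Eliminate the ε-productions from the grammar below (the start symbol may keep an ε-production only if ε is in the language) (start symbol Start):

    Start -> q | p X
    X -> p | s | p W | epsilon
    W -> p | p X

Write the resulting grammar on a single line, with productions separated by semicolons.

Start -> q | p X | p; X -> p | s | p W; W -> p | p X

Nullable nonterminals: {X}.
ε ∉ L(G), so no ε-production is kept.
Add the nullable-subset variants: Start → p X gives p X | p.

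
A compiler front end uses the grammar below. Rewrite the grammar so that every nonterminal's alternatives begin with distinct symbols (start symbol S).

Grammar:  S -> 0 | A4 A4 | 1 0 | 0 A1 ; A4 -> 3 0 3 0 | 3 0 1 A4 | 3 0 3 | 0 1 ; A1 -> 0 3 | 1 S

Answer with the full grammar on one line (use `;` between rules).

S -> A4 A4 | 1 0 | 0 S'; A4 -> 0 1 | 3 0 A4'; A1 -> 0 3 | 1 S; S' -> epsilon | A1; A4' -> 1 A4 | 3 A4''; A4'' -> 0 | epsilon

S has alternatives sharing prefix '0': factor to S → 0 S' with S' → ε | A1.
A4 has alternatives sharing prefix '3 0': factor to A4 → 3 0 A4' with A4' → 3 0 | 1 A4 | 3.
A4' has alternatives sharing prefix '3': factor to A4' → 3 A4'' with A4'' → 0 | ε.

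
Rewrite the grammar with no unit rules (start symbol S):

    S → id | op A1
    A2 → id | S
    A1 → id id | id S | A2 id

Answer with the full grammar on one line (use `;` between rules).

Unit pairs: A2 ⇒* {S}.
For every A with A ⇒* B via unit rules, add B's non-unit alternatives to A; then delete every rule of the form X → Y.

S → id | op A1; A2 → id | op A1; A1 → id id | id S | A2 id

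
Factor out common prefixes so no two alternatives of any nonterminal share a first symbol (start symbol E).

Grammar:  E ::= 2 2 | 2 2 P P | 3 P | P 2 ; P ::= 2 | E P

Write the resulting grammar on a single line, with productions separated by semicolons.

E ::= 3 P | P 2 | 2 2 E'; P ::= 2 | E P; E' ::= ε | P P

E has alternatives sharing prefix '2 2': factor to E → 2 2 E' with E' → ε | P P.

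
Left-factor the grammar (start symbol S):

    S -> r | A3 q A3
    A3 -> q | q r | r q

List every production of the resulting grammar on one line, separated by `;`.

S -> r | A3 q A3; A3 -> r q | q A3'; A3' -> ε | r

A3 has alternatives sharing prefix 'q': factor to A3 → q A3' with A3' → ε | r.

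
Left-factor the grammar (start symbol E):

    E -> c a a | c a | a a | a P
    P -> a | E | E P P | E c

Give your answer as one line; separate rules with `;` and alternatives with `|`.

E -> c a E' | a E''; P -> a | E P'; E' -> a | ε; E'' -> a | P; P' -> ε | P P | c

E has alternatives sharing prefix 'c a': factor to E → c a E' with E' → a | ε.
E has alternatives sharing prefix 'a': factor to E → a E'' with E'' → a | P.
P has alternatives sharing prefix 'E': factor to P → E P' with P' → ε | P P | c.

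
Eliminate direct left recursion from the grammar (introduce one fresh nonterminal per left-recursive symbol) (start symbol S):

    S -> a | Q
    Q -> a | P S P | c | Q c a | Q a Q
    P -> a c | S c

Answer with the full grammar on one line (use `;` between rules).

S -> a | Q; Q -> a Q' | P S P Q' | c Q'; P -> a c | S c; Q' -> c a Q' | a Q Q' | eps

Q is directly left-recursive.
For Q: α = {c a, a Q}, β = {a, P S P, c}. Rewrite as Q → β Q' and Q' → α Q' | ε.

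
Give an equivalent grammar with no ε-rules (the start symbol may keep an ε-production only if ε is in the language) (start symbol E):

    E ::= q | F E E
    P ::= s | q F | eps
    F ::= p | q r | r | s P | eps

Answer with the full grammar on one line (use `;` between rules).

Nullable set = {F, P}.
ε ∉ L(G), so no ε-production is kept.
For each production, add variants omitting each subset of nullable occurrences: E → F E E gives F E E | E E. P → q F gives q F | q. F → s P gives s P | s.

E ::= q | F E E | E E; P ::= s | q F | q; F ::= p | q r | r | s P | s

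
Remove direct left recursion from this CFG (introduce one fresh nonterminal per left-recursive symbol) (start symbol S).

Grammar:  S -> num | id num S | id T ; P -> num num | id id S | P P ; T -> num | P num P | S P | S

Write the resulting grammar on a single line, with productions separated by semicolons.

Left recursion appears on P.
For P: α = {P}, β = {num num, id id S}. Rewrite as P → β P' and P' → α P' | ε.

S -> num | id num S | id T; P -> num num P' | id id S P'; T -> num | P num P | S P | S; P' -> P P' | ε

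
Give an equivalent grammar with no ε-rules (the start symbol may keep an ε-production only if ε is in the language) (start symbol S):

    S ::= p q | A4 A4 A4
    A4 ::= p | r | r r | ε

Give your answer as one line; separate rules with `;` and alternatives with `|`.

S ::= p q | A4 A4 A4 | A4 A4 | A4 | ε; A4 ::= p | r | r r

The nullable symbols are {A4, S}.
ε ∈ L(G) since S is nullable, so keep S → ε.
Add the nullable-subset variants: S → A4 A4 A4 gives A4 A4 A4 | A4 A4 | A4.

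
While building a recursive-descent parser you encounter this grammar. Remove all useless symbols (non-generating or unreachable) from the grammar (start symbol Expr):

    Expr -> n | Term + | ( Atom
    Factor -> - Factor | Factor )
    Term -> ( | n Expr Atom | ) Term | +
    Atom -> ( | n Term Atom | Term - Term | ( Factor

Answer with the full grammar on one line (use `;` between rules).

Expr -> n | Term + | ( Atom; Term -> ( | n Expr Atom | ) Term | +; Atom -> ( | n Term Atom | Term - Term

Generating nonterminals: {Atom, Expr, Term}.
Reachable from Expr after that: {Atom, Expr, Term}.
Removed useless symbols: {Factor} and every production mentioning them.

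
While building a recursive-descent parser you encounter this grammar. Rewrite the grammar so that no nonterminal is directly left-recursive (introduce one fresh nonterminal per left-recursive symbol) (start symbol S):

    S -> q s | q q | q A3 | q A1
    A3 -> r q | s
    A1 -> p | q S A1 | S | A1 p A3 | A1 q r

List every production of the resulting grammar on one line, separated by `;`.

S -> q s | q q | q A3 | q A1; A3 -> r q | s; A1 -> p A1' | q S A1 A1' | S A1'; A1' -> p A3 A1' | q r A1' | ε

A1 is directly left-recursive.
For A1: α = {p A3, q r}, β = {p, q S A1, S}. Rewrite as A1 → β A1' and A1' → α A1' | ε.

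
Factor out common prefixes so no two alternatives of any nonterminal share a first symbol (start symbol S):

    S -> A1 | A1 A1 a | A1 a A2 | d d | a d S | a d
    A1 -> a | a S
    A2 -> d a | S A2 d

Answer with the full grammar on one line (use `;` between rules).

S has alternatives sharing prefix 'A1': factor to S → A1 S' with S' → ε | A1 a | a A2.
S has alternatives sharing prefix 'a d': factor to S → a d S'' with S'' → S | ε.
A1 has alternatives sharing prefix 'a': factor to A1 → a A1' with A1' → ε | S.

S -> d d | A1 S' | a d S''; A1 -> a A1'; A2 -> d a | S A2 d; S' -> ε | A1 a | a A2; S'' -> S | ε; A1' -> ε | S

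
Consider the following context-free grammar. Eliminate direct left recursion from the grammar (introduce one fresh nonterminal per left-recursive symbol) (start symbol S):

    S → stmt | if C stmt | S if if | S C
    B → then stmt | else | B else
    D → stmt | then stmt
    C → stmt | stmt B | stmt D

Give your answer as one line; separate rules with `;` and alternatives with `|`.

Left recursion appears on S, B.
For S: α = {if if, C}, β = {stmt, if C stmt}. Rewrite as S → β S' and S' → α S' | ε.
For B: α = {else}, β = {then stmt, else}. Rewrite as B → β B' and B' → α B' | ε.

S → stmt S' | if C stmt S'; B → then stmt B' | else B'; D → stmt | then stmt; C → stmt | stmt B | stmt D; S' → if if S' | C S' | ε; B' → else B' | ε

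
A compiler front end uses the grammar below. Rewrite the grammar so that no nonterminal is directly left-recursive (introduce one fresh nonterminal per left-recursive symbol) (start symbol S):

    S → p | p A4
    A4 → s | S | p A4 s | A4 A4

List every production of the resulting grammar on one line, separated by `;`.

S → p | p A4; A4 → s A4' | S A4' | p A4 s A4'; A4' → A4 A4' | ε

A4 is directly left-recursive.
For A4: α = {A4}, β = {s, S, p A4 s}. Rewrite as A4 → β A4' and A4' → α A4' | ε.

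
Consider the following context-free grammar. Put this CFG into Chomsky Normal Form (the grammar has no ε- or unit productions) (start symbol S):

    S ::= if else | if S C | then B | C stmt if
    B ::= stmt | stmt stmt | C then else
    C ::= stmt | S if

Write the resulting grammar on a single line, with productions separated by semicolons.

Introduce a nonterminal for each terminal appearing in a rule of length ≥ 2: X1 → if, X2 → else, X3 → then, X4 → stmt.
Binarize each right-hand side of length ≥ 3 by chaining fresh nonterminals (Y1, Y2, …): affected rules were S → X1 S C; S → C X4 X1; B → C X3 X2.

S ::= X1 X2 | X1 Y1 | X3 B | C Y2; B ::= stmt | X4 X4 | C Y3; C ::= stmt | S X1; X1 ::= if; X2 ::= else; X3 ::= then; X4 ::= stmt; Y1 ::= S C; Y2 ::= X4 X1; Y3 ::= X3 X2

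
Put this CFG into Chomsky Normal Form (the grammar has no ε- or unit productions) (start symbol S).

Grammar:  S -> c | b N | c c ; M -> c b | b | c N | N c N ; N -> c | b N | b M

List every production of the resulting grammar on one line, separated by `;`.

S -> c | X1 N | X2 X2; M -> X2 X1 | b | X2 N | N Y1; N -> c | X1 N | X1 M; X1 -> b; X2 -> c; Y1 -> X2 N

Introduce a nonterminal for each terminal appearing in a rule of length ≥ 2: X1 → b, X2 → c.
Binarize each right-hand side of length ≥ 3 by chaining fresh nonterminals (Y1, Y2, …): affected rules were M → N X2 N.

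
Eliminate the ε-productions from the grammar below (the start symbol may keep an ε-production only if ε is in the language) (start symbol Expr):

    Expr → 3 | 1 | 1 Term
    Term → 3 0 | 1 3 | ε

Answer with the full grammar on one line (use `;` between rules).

Nullable set = {Term}.
ε ∉ L(G), so no ε-production is kept.

Expr → 3 | 1 | 1 Term; Term → 3 0 | 1 3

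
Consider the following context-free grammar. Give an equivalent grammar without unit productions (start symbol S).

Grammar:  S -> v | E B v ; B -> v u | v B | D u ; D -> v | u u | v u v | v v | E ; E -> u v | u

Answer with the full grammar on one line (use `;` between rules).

S -> v | E B v; B -> v u | v B | D u; D -> u v | u | v | u u | v u v | v v; E -> u v | u

Unit pairs: D ⇒* {E}.
For every A with A ⇒* B via unit rules, add B's non-unit alternatives to A; then delete every rule of the form X → Y.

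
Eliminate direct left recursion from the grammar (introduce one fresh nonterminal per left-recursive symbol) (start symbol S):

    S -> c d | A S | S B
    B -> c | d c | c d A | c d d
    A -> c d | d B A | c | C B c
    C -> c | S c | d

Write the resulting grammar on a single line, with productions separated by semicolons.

S -> c d S' | A S S'; B -> c | d c | c d A | c d d; A -> c d | d B A | c | C B c; C -> c | S c | d; S' -> B S' | ε

S is directly left-recursive.
For S: α = {B}, β = {c d, A S}. Rewrite as S → β S' and S' → α S' | ε.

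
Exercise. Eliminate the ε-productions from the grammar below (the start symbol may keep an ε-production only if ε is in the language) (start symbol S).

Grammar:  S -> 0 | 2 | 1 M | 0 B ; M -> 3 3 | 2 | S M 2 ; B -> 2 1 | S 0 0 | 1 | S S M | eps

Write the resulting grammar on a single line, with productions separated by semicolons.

Nullable nonterminals: {B}.
ε ∉ L(G), so no ε-production is kept.

S -> 0 | 2 | 1 M | 0 B; M -> 3 3 | 2 | S M 2; B -> 2 1 | S 0 0 | 1 | S S M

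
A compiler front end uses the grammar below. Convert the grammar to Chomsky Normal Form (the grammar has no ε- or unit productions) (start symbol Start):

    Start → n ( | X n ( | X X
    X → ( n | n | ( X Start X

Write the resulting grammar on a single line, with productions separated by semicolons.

Start → X1 X2 | X Y1 | X X; X → X2 X1 | n | X2 Y2; X1 → n; X2 → (; Y1 → X1 X2; Y2 → X Y3; Y3 → Start X

Introduce a nonterminal for each terminal appearing in a rule of length ≥ 2: X1 → n, X2 → (.
Binarize each right-hand side of length ≥ 3 by chaining fresh nonterminals (Y1, Y2, …): affected rules were Start → X X1 X2; X → X2 X Start X.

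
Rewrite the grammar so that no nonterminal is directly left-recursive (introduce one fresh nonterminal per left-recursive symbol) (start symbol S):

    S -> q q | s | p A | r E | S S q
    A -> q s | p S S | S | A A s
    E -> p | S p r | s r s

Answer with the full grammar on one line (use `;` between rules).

S -> q q S' | s S' | p A S' | r E S'; A -> q s A' | p S S A' | S A'; E -> p | S p r | s r s; S' -> S q S' | ε; A' -> A s A' | ε

S, A are directly left-recursive.
For S: α = {S q}, β = {q q, s, p A, r E}. Rewrite as S → β S' and S' → α S' | ε.
For A: α = {A s}, β = {q s, p S S, S}. Rewrite as A → β A' and A' → α A' | ε.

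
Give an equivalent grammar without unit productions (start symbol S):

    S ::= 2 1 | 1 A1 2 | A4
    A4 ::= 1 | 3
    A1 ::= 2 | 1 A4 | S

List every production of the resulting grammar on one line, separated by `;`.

Unit pairs: A1 ⇒* {A4, S}; S ⇒* {A4}.
For each unit pair (A, B), copy every non-unit production of B to A, then drop all unit productions.

S ::= 1 | 3 | 2 1 | 1 A1 2; A4 ::= 1 | 3; A1 ::= 1 | 3 | 2 | 1 A4 | 2 1 | 1 A1 2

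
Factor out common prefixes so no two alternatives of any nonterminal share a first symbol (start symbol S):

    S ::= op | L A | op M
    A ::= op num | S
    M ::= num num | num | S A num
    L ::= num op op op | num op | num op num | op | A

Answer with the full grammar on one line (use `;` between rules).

S has alternatives sharing prefix 'op': factor to S → op S' with S' → ε | M.
M has alternatives sharing prefix 'num': factor to M → num M' with M' → num | ε.
L has alternatives sharing prefix 'num op': factor to L → num op L' with L' → op op | ε | num.

S ::= L A | op S'; A ::= op num | S; M ::= S A num | num M'; L ::= op | A | num op L'; S' ::= ε | M; M' ::= num | ε; L' ::= op op | ε | num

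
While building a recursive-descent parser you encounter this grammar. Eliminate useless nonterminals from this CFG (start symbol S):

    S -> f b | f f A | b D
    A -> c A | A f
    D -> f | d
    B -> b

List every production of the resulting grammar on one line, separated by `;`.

Generating nonterminals: {B, D, S}.
Reachable from S after that: {D, S}.
Removed useless symbols: {A, B} and every production mentioning them.

S -> f b | b D; D -> f | d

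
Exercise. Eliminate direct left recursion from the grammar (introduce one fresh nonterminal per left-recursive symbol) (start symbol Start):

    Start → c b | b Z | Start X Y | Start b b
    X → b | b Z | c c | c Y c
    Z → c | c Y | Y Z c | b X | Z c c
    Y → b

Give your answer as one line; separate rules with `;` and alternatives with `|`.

Start → c b Start1 | b Z Start1; X → b | b Z | c c | c Y c; Z → c Z1 | c Y Z1 | Y Z c Z1 | b X Z1; Y → b; Start1 → X Y Start1 | b b Start1 | ε; Z1 → c c Z1 | ε

Start, Z are directly left-recursive.
For Start: α = {X Y, b b}, β = {c b, b Z}. Rewrite as Start → β Start1 and Start1 → α Start1 | ε.
For Z: α = {c c}, β = {c, c Y, Y Z c, b X}. Rewrite as Z → β Z1 and Z1 → α Z1 | ε.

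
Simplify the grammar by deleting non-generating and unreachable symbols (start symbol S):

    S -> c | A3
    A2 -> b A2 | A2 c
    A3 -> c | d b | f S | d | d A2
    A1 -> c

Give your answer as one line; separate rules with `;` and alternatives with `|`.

Generating nonterminals: {A1, A3, S}.
Reachable from S after that: {A3, S}.
Removed useless symbols: {A1, A2} and every production mentioning them.

S -> c | A3; A3 -> c | d b | f S | d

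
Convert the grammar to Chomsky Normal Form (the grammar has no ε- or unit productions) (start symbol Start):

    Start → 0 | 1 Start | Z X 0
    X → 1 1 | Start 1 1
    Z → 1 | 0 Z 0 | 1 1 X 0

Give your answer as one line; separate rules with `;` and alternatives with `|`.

Introduce a nonterminal for each terminal appearing in a rule of length ≥ 2: X1 → 1, X2 → 0.
Binarize each right-hand side of length ≥ 3 by chaining fresh nonterminals (Y1, Y2, …): affected rules were Start → Z X X2; X → Start X1 X1; Z → X2 Z X2; Z → X1 X1 X X2.

Start → 0 | X1 Start | Z Y1; X → X1 X1 | Start Y2; Z → 1 | X2 Y3 | X1 Y4; X1 → 1; X2 → 0; Y1 → X X2; Y2 → X1 X1; Y3 → Z X2; Y4 → X1 Y5; Y5 → X X2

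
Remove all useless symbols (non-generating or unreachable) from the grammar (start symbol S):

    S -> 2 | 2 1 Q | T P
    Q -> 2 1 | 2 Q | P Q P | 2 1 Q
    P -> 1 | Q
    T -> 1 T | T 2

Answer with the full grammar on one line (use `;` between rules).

Generating nonterminals: {P, Q, S}.
Reachable from S after that: {P, Q, S}.
Removed useless symbols: {T} and every production mentioning them.

S -> 2 | 2 1 Q; Q -> 2 1 | 2 Q | P Q P | 2 1 Q; P -> 1 | Q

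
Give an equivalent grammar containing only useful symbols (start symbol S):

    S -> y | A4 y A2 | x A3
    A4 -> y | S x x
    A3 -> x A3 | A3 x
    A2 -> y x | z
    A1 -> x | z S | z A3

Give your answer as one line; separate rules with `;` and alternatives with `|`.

S -> y | A4 y A2; A4 -> y | S x x; A2 -> y x | z

Generating nonterminals: {A1, A2, A4, S}.
Reachable from S after that: {A2, A4, S}.
Removed useless symbols: {A1, A3} and every production mentioning them.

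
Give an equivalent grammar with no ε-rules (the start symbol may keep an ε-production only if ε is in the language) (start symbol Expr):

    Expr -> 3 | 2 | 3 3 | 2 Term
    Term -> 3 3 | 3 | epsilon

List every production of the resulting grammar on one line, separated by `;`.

Nullable nonterminals: {Term}.
ε ∉ L(G), so no ε-production is kept.

Expr -> 3 | 2 | 3 3 | 2 Term; Term -> 3 3 | 3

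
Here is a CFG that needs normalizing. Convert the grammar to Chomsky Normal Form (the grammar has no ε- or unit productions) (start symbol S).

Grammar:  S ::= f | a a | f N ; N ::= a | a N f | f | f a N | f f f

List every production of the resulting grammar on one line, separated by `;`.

Introduce a nonterminal for each terminal appearing in a rule of length ≥ 2: X1 → a, X2 → f.
Binarize each right-hand side of length ≥ 3 by chaining fresh nonterminals (Y1, Y2, …): affected rules were N → X1 N X2; N → X2 X1 N; N → X2 X2 X2.

S ::= f | X1 X1 | X2 N; N ::= a | X1 Y1 | f | X2 Y2 | X2 Y3; X1 ::= a; X2 ::= f; Y1 ::= N X2; Y2 ::= X1 N; Y3 ::= X2 X2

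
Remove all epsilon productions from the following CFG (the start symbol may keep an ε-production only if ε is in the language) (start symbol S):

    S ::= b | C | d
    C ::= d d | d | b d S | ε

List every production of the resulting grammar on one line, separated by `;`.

S ::= b | C | d | ε; C ::= d d | d | b d S | b d

Nullable nonterminals: {C, S}.
ε ∈ L(G) since S is nullable, so keep S → ε.
Expand every rule over subsets of its nullable positions: C → b d S gives b d S | b d.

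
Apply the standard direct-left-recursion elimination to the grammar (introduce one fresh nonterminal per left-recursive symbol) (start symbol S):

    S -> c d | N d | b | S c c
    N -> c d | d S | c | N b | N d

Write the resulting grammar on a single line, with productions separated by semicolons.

S -> c d S' | N d S' | b S'; N -> c d N' | d S N' | c N'; S' -> c c S' | ε; N' -> b N' | d N' | ε

S, N are directly left-recursive.
For S: α = {c c}, β = {c d, N d, b}. Rewrite as S → β S' and S' → α S' | ε.
For N: α = {b, d}, β = {c d, d S, c}. Rewrite as N → β N' and N' → α N' | ε.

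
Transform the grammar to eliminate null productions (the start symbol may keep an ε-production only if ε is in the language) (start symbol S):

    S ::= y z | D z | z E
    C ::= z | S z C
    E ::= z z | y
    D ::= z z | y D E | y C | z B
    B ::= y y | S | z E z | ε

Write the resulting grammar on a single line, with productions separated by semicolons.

S ::= y z | D z | z E; C ::= z | S z C; E ::= z z | y; D ::= z z | y D E | y C | z B | z; B ::= y y | S | z E z

Nullable set = {B}.
ε ∉ L(G), so no ε-production is kept.
Expand every rule over subsets of its nullable positions: D → z B gives z B | z.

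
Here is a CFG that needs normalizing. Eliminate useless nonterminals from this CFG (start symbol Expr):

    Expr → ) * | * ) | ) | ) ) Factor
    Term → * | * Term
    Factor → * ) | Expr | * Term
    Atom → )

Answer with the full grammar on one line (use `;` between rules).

Generating nonterminals: {Atom, Expr, Factor, Term}.
Reachable from Expr after that: {Expr, Factor, Term}.
Removed useless symbols: {Atom} and every production mentioning them.

Expr → ) * | * ) | ) | ) ) Factor; Term → * | * Term; Factor → * ) | Expr | * Term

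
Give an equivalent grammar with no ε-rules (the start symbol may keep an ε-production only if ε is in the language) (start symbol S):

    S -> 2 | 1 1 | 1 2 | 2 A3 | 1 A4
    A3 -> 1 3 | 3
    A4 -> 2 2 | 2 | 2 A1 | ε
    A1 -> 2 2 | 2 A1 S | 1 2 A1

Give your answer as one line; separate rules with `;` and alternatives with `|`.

S -> 2 | 1 1 | 1 2 | 2 A3 | 1 A4 | 1; A3 -> 1 3 | 3; A4 -> 2 2 | 2 | 2 A1; A1 -> 2 2 | 2 A1 S | 1 2 A1

Nullable nonterminals: {A4}.
ε ∉ L(G), so no ε-production is kept.
For each production, add variants omitting each subset of nullable occurrences: S → 1 A4 gives 1 A4 | 1.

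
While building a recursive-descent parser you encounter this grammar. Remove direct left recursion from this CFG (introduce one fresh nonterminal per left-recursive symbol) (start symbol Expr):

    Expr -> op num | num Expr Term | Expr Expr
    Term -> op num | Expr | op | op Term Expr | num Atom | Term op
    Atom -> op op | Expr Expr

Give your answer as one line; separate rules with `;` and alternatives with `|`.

Expr -> op num Expr1 | num Expr Term Expr1; Term -> op num Term1 | Expr Term1 | op Term1 | op Term Expr Term1 | num Atom Term1; Atom -> op op | Expr Expr; Expr1 -> Expr Expr1 | ε; Term1 -> op Term1 | ε

Left recursion appears on Expr, Term.
For Expr: α = {Expr}, β = {op num, num Expr Term}. Rewrite as Expr → β Expr1 and Expr1 → α Expr1 | ε.
For Term: α = {op}, β = {op num, Expr, op, op Term Expr, num Atom}. Rewrite as Term → β Term1 and Term1 → α Term1 | ε.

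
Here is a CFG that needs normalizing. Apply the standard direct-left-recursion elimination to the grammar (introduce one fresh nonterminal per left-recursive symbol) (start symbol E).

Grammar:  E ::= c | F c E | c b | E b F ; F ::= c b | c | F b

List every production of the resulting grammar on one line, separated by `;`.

E ::= c E' | F c E E' | c b E'; F ::= c b F' | c F'; E' ::= b F E' | ε; F' ::= b F' | ε

E, F are directly left-recursive.
For E: α = {b F}, β = {c, F c E, c b}. Rewrite as E → β E' and E' → α E' | ε.
For F: α = {b}, β = {c b, c}. Rewrite as F → β F' and F' → α F' | ε.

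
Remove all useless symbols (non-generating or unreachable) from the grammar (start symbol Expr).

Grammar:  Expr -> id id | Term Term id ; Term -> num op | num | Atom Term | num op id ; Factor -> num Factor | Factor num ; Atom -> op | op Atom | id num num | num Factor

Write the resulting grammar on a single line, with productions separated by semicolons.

Generating nonterminals: {Atom, Expr, Term}.
Reachable from Expr after that: {Atom, Expr, Term}.
Removed useless symbols: {Factor} and every production mentioning them.

Expr -> id id | Term Term id; Term -> num op | num | Atom Term | num op id; Atom -> op | op Atom | id num num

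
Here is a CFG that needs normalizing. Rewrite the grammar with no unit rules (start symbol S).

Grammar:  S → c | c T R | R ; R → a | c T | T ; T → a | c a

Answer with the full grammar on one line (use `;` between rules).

S → c | c T R | a | c T | c a; R → a | c T | c a; T → a | c a

Unit pairs: R ⇒* {T}; S ⇒* {R, T}.
Replace each nonterminal's rules with the union of the non-unit rules of every nonterminal it unit-derives.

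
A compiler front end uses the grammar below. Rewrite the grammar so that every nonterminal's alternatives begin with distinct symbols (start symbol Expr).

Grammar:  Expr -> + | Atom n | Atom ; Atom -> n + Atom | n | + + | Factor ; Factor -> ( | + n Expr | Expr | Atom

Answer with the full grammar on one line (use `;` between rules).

Expr -> + | Atom Expr1; Atom -> + + | Factor | n Atom1; Factor -> ( | + n Expr | Expr | Atom; Expr1 -> n | ε; Atom1 -> + Atom | ε

Expr has alternatives sharing prefix 'Atom': factor to Expr → Atom Expr1 with Expr1 → n | ε.
Atom has alternatives sharing prefix 'n': factor to Atom → n Atom1 with Atom1 → + Atom | ε.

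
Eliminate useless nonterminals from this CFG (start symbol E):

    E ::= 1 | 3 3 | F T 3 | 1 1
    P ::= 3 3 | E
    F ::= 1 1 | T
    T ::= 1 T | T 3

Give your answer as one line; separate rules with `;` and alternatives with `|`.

Generating nonterminals: {E, F, P}.
Reachable from E after that: {E}.
Removed useless symbols: {F, P, T} and every production mentioning them.

E ::= 1 | 3 3 | 1 1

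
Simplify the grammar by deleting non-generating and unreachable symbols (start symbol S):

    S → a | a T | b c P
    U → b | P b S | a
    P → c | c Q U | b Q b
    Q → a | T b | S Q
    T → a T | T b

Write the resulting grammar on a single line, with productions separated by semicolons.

S → a | b c P; U → b | P b S | a; P → c | c Q U | b Q b; Q → a | S Q

Generating nonterminals: {P, Q, S, U}.
Reachable from S after that: {P, Q, S, U}.
Removed useless symbols: {T} and every production mentioning them.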